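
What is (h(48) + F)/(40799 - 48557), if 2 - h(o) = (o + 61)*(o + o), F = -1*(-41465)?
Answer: -31003/7758 ≈ -3.9963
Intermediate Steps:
F = 41465
h(o) = 2 - 2*o*(61 + o) (h(o) = 2 - (o + 61)*(o + o) = 2 - (61 + o)*2*o = 2 - 2*o*(61 + o))
(h(48) + F)/(40799 - 48557) = ((2 - 122*48 - 2*48²) + 41465)/(40799 - 48557) = ((2 - 5856 - 2*2304) + 41465)/(-7758) = ((2 - 5856 - 4608) + 41465)*(-1/7758) = (-10462 + 41465)*(-1/7758) = 31003*(-1/7758) = -31003/7758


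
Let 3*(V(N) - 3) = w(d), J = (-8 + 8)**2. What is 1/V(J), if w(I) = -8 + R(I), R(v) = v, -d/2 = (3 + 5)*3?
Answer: -3/47 ≈ -0.063830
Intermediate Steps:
d = -48 (d = -2*(3 + 5)*3 = -16*3 = -2*24 = -48)
J = 0 (J = 0**2 = 0)
w(I) = -8 + I
V(N) = -47/3 (V(N) = 3 + (-8 - 48)/3 = 3 + (1/3)*(-56) = 3 - 56/3 = -47/3)
1/V(J) = 1/(-47/3) = -3/47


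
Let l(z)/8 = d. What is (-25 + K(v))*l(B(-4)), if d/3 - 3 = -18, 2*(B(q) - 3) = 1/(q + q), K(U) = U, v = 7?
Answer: 6480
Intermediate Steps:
B(q) = 3 + 1/(4*q) (B(q) = 3 + 1/(2*(q + q)) = 3 + 1/(2*((2*q))) = 3 + (1/(2*q))/2 = 3 + 1/(4*q))
d = -45 (d = 9 + 3*(-18) = 9 - 54 = -45)
l(z) = -360 (l(z) = 8*(-45) = -360)
(-25 + K(v))*l(B(-4)) = (-25 + 7)*(-360) = -18*(-360) = 6480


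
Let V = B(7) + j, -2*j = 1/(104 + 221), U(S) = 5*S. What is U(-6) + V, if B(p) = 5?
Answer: -16251/650 ≈ -25.002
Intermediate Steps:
j = -1/650 (j = -1/(2*(104 + 221)) = -1/2/325 = -1/2*1/325 = -1/650 ≈ -0.0015385)
V = 3249/650 (V = 5 - 1/650 = 3249/650 ≈ 4.9985)
U(-6) + V = 5*(-6) + 3249/650 = -30 + 3249/650 = -16251/650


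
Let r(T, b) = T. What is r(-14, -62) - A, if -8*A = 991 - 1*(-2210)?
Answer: 3089/8 ≈ 386.13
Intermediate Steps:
A = -3201/8 (A = -(991 - 1*(-2210))/8 = -(991 + 2210)/8 = -1/8*3201 = -3201/8 ≈ -400.13)
r(-14, -62) - A = -14 - 1*(-3201/8) = -14 + 3201/8 = 3089/8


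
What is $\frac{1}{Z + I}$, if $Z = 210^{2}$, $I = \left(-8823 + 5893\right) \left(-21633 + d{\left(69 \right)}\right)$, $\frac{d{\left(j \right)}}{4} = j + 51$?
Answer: $\frac{1}{62022390} \approx 1.6123 \cdot 10^{-8}$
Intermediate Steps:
$d{\left(j \right)} = 204 + 4 j$ ($d{\left(j \right)} = 4 \left(j + 51\right) = 4 \left(51 + j\right) = 204 + 4 j$)
$I = 61978290$ ($I = \left(-8823 + 5893\right) \left(-21633 + \left(204 + 4 \cdot 69\right)\right) = - 2930 \left(-21633 + \left(204 + 276\right)\right) = - 2930 \left(-21633 + 480\right) = \left(-2930\right) \left(-21153\right) = 61978290$)
$Z = 44100$
$\frac{1}{Z + I} = \frac{1}{44100 + 61978290} = \frac{1}{62022390}$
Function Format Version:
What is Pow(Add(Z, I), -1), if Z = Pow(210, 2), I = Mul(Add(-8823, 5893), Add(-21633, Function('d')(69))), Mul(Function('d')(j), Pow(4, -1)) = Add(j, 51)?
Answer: Rational(1, 62022390) ≈ 1.6123e-8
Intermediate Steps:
Function('d')(j) = Add(204, Mul(4, j)) (Function('d')(j) = Mul(4, Add(j, 51)) = Mul(4, Add(51, j)) = Add(204, Mul(4, j)))
I = 61978290 (I = Mul(Add(-8823, 5893), Add(-21633, Add(204, Mul(4, 69)))) = Mul(-2930, Add(-21633, Add(204, 276))) = Mul(-2930, Add(-21633, 480)) = Mul(-2930, -21153) = 61978290)
Z = 44100
Pow(Add(Z, I), -1) = Pow(Add(44100, 61978290), -1) = Pow(62022390, -1) = Rational(1, 62022390)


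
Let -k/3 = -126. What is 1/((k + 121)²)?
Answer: 1/249001 ≈ 4.0160e-6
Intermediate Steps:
k = 378 (k = -3*(-126) = 378)
1/((k + 121)²) = 1/((378 + 121)²) = 1/(499²) = 1/249001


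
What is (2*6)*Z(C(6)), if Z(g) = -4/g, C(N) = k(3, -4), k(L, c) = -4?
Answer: 12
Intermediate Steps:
C(N) = -4
(2*6)*Z(C(6)) = (2*6)*(-4/(-4)) = 12*(-4*(-¼)) = 12*1 = 12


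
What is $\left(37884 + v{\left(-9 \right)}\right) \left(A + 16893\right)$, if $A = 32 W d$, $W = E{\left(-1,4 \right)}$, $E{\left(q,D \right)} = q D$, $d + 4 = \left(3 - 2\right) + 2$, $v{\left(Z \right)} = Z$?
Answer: $644670375$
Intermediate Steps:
$d = -1$ ($d = -4 + \left(\left(3 - 2\right) + 2\right) = -4 + \left(1 + 2\right) = -4 + 3 = -1$)
$E{\left(q,D \right)} = D q$
$W = -4$ ($W = 4 \left(-1\right) = -4$)
$A = 128$ ($A = 32 \left(-4\right) \left(-1\right) = \left(-128\right) \left(-1\right) = 128$)
$\left(37884 + v{\left(-9 \right)}\right) \left(A + 16893\right) = \left(37884 - 9\right) \left(128 + 16893\right) = 37875 \cdot 17021 = 644670375$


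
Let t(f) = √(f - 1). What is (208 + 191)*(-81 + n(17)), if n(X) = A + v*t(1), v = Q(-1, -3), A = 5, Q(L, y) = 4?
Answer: -30324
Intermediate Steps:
t(f) = √(-1 + f)
v = 4
n(X) = 5 (n(X) = 5 + 4*√(-1 + 1) = 5 + 4*√0 = 5 + 4*0 = 5 + 0 = 5)
(208 + 191)*(-81 + n(17)) = (208 + 191)*(-81 + 5) = 399*(-76) = -30324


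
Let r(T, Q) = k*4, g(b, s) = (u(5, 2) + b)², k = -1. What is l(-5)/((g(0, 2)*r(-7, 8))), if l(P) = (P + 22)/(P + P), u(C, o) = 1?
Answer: 17/40 ≈ 0.42500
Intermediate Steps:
l(P) = (22 + P)/(2*P) (l(P) = (22 + P)/((2*P)) = (22 + P)*(1/(2*P)) = (22 + P)/(2*P))
g(b, s) = (1 + b)²
r(T, Q) = -4 (r(T, Q) = -1*4 = -4)
l(-5)/((g(0, 2)*r(-7, 8))) = ((½)*(22 - 5)/(-5))/(((1 + 0)²*(-4))) = ((½)*(-⅕)*17)/((1²*(-4))) = -17/(10*(1*(-4))) = -17/10/(-4) = -17/10*(-¼) = 17/40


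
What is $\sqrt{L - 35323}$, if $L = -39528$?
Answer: $17 i \sqrt{259} \approx 273.59 i$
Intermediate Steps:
$\sqrt{L - 35323} = \sqrt{-39528 - 35323} = \sqrt{-74851} = 17 i \sqrt{259}$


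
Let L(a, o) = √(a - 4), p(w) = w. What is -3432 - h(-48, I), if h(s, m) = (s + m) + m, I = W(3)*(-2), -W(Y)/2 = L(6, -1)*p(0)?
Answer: -3384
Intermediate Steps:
L(a, o) = √(-4 + a)
W(Y) = 0 (W(Y) = -2*√(-4 + 6)*0 = -2*√2*0 = -2*0 = 0)
I = 0 (I = 0*(-2) = 0)
h(s, m) = s + 2*m (h(s, m) = (m + s) + m = s + 2*m)
-3432 - h(-48, I) = -3432 - (-48 + 2*0) = -3432 - (-48 + 0) = -3432 - 1*(-48) = -3432 + 48 = -3384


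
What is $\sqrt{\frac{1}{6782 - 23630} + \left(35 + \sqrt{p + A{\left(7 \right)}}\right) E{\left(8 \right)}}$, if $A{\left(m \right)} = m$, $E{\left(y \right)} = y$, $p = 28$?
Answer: $\frac{\sqrt{61326707 + 1752192 \sqrt{35}}}{468} \approx 18.092$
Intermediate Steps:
$\sqrt{\frac{1}{6782 - 23630} + \left(35 + \sqrt{p + A{\left(7 \right)}}\right) E{\left(8 \right)}} = \sqrt{\frac{1}{6782 - 23630} + \left(35 + \sqrt{28 + 7}\right) 8} = \sqrt{\frac{1}{-16848} + \left(35 + \sqrt{35}\right) 8} = \sqrt{- \frac{1}{16848} + \left(280 + 8 \sqrt{35}\right)} = \sqrt{\frac{4717439}{16848} + 8 \sqrt{35}}$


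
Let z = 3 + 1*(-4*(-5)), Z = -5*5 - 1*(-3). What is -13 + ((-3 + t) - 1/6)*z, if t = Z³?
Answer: -1469939/6 ≈ -2.4499e+5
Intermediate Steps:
Z = -22 (Z = -25 + 3 = -22)
z = 23 (z = 3 + 1*20 = 3 + 20 = 23)
t = -10648 (t = (-22)³ = -10648)
-13 + ((-3 + t) - 1/6)*z = -13 + ((-3 - 10648) - 1/6)*23 = -13 + (-10651 - 1*⅙)*23 = -13 + (-10651 - ⅙)*23 = -13 - 63907/6*23 = -13 - 1469861/6 = -1469939/6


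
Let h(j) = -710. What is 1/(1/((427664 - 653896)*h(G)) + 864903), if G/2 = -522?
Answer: 160624720/138924802202161 ≈ 1.1562e-6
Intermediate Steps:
G = -1044 (G = 2*(-522) = -1044)
1/(1/((427664 - 653896)*h(G)) + 864903) = 1/(1/((427664 - 653896)*(-710)) + 864903) = 1/(-1/710/(-226232) + 864903) = 1/(-1/226232*(-1/710) + 864903) = 1/(1/160624720 + 864903) = 1/(138924802202161/160624720) = 160624720/138924802202161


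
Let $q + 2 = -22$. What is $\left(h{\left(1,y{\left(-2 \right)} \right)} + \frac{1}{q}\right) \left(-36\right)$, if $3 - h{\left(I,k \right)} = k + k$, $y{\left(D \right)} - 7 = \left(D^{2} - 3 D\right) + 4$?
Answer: $\frac{2811}{2} \approx 1405.5$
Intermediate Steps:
$q = -24$ ($q = -2 - 22 = -24$)
$y{\left(D \right)} = 11 + D^{2} - 3 D$ ($y{\left(D \right)} = 7 + \left(\left(D^{2} - 3 D\right) + 4\right) = 7 + \left(4 + D^{2} - 3 D\right) = 11 + D^{2} - 3 D$)
$h{\left(I,k \right)} = 3 - 2 k$ ($h{\left(I,k \right)} = 3 - \left(k + k\right) = 3 - 2 k$)
$\left(h{\left(1,y{\left(-2 \right)} \right)} + \frac{1}{q}\right) \left(-36\right) = \left(\left(3 - 2 \left(11 + \left(-2\right)^{2} - -6\right)\right) + \frac{1}{-24}\right) \left(-36\right) = \left(\left(3 - 2 \left(11 + 4 + 6\right)\right) - \frac{1}{24}\right) \left(-36\right) = \left(\left(3 - 42\right) - \frac{1}{24}\right) \left(-36\right) = \left(-39 - \frac{1}{24}\right) \left(-36\right) = \left(- \frac{937}{24}\right) \left(-36\right) = \frac{2811}{2}$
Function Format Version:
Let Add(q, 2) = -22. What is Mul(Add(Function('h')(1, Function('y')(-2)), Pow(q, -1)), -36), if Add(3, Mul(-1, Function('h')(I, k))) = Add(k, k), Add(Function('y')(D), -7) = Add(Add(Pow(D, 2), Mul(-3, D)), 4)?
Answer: Rational(2811, 2) ≈ 1405.5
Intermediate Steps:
q = -24 (q = Add(-2, -22) = -24)
Function('y')(D) = Add(11, Pow(D, 2), Mul(-3, D)) (Function('y')(D) = Add(7, Add(Add(Pow(D, 2), Mul(-3, D)), 4)) = Add(7, Add(4, Pow(D, 2), Mul(-3, D))) = Add(11, Pow(D, 2), Mul(-3, D)))
Function('h')(I, k) = Add(3, Mul(-2, k)) (Function('h')(I, k) = Add(3, Mul(-1, Add(k, k))) = Add(3, Mul(-1, Mul(2, k))) = Add(3, Mul(-2, k)))
Mul(Add(Function('h')(1, Function('y')(-2)), Pow(q, -1)), -36) = Mul(Add(Add(3, Mul(-2, Add(11, Pow(-2, 2), Mul(-3, -2)))), Pow(-24, -1)), -36) = Mul(Add(Add(3, Mul(-2, Add(11, 4, 6))), Rational(-1, 24)), -36) = Mul(Add(Add(3, Mul(-2, 21)), Rational(-1, 24)), -36) = Mul(Add(Add(3, -42), Rational(-1, 24)), -36) = Mul(Add(-39, Rational(-1, 24)), -36) = Mul(Rational(-937, 24), -36) = Rational(2811, 2)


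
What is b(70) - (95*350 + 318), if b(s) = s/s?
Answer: -33567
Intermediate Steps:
b(s) = 1
b(70) - (95*350 + 318) = 1 - (95*350 + 318) = 1 - (33250 + 318) = 1 - 1*33568 = 1 - 33568 = -33567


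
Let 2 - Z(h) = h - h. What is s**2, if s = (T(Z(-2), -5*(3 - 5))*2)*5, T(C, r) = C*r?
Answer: 40000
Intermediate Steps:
Z(h) = 2 (Z(h) = 2 - (h - h) = 2 - 1*0 = 2 + 0 = 2)
s = 200 (s = ((2*(-5*(3 - 5)))*2)*5 = ((2*(-5*(-2)))*2)*5 = ((2*10)*2)*5 = (20*2)*5 = 40*5 = 200)
s**2 = 200**2 = 40000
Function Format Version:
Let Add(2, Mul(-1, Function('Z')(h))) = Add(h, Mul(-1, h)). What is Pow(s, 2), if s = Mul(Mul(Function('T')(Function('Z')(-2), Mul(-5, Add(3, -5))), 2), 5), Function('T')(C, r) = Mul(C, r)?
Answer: 40000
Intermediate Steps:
Function('Z')(h) = 2 (Function('Z')(h) = Add(2, Mul(-1, Add(h, Mul(-1, h)))) = Add(2, Mul(-1, 0)) = Add(2, 0) = 2)
s = 200 (s = Mul(Mul(Mul(2, Mul(-5, Add(3, -5))), 2), 5) = Mul(Mul(Mul(2, Mul(-5, -2)), 2), 5) = Mul(Mul(Mul(2, 10), 2), 5) = Mul(Mul(20, 2), 5) = Mul(40, 5) = 200)
Pow(s, 2) = Pow(200, 2) = 40000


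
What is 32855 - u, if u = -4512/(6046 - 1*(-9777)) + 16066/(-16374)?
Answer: 4256296058258/129542901 ≈ 32856.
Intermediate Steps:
u = -164045903/129542901 (u = -4512/(6046 + 9777) + 16066*(-1/16374) = -4512/15823 - 8033/8187 = -164045903/129542901 ≈ -1.2663)
32855 - u = 32855 - 1*(-164045903/129542901) = 32855 + 164045903/129542901 = 4256296058258/129542901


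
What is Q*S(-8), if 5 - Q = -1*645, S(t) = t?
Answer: -5200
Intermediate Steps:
Q = 650 (Q = 5 - (-1)*645 = 5 - 1*(-645) = 5 + 645 = 650)
Q*S(-8) = 650*(-8) = -5200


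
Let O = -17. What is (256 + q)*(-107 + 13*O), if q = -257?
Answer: 328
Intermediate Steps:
(256 + q)*(-107 + 13*O) = (256 - 257)*(-107 + 13*(-17)) = -(-107 - 221) = -1*(-328) = 328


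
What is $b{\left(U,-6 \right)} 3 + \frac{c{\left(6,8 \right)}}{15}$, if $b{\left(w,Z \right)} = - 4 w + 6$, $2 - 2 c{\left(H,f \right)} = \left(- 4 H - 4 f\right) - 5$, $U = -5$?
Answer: $\frac{801}{10} \approx 80.1$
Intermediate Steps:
$c{\left(H,f \right)} = \frac{7}{2} + 2 H + 2 f$ ($c{\left(H,f \right)} = 1 - \frac{\left(- 4 H - 4 f\right) - 5}{2} = 1 - \frac{-5 - 4 H - 4 f}{2} = 1 + \left(\frac{5}{2} + 2 H + 2 f\right) = \frac{7}{2} + 2 H + 2 f$)
$b{\left(w,Z \right)} = 6 - 4 w$
$b{\left(U,-6 \right)} 3 + \frac{c{\left(6,8 \right)}}{15} = \left(6 - -20\right) 3 + \frac{\frac{7}{2} + 2 \cdot 6 + 2 \cdot 8}{15} = \left(6 + 20\right) 3 + \left(\frac{7}{2} + 12 + 16\right) \frac{1}{15} = 26 \cdot 3 + \frac{63}{2} \cdot \frac{1}{15} = 78 + \frac{21}{10} = \frac{801}{10}$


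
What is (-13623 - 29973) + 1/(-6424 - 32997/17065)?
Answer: -4780674468037/109658557 ≈ -43596.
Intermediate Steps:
(-13623 - 29973) + 1/(-6424 - 32997/17065) = -43596 + 1/(-6424 - 32997*1/17065) = -43596 + 1/(-6424 - 32997/17065) = -43596 + 1/(-109658557/17065) = -43596 - 17065/109658557 = -4780674468037/109658557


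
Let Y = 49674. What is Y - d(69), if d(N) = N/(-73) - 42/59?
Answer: 213953055/4307 ≈ 49676.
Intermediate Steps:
d(N) = -42/59 - N/73 (d(N) = N*(-1/73) - 42*1/59 = -N/73 - 42/59 = -42/59 - N/73)
Y - d(69) = 49674 - (-42/59 - 1/73*69) = 49674 - (-42/59 - 69/73) = 49674 - 1*(-7137/4307) = 49674 + 7137/4307 = 213953055/4307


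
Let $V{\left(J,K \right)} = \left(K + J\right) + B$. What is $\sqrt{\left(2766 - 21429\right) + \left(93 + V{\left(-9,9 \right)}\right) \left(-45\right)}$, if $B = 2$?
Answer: $i \sqrt{22938} \approx 151.45 i$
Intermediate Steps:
$V{\left(J,K \right)} = 2 + J + K$ ($V{\left(J,K \right)} = \left(K + J\right) + 2 = \left(J + K\right) + 2 = 2 + J + K$)
$\sqrt{\left(2766 - 21429\right) + \left(93 + V{\left(-9,9 \right)}\right) \left(-45\right)} = \sqrt{\left(2766 - 21429\right) + \left(93 + \left(2 - 9 + 9\right)\right) \left(-45\right)} = \sqrt{-18663 + \left(93 + 2\right) \left(-45\right)} = \sqrt{-18663 + 95 \left(-45\right)} = \sqrt{-18663 - 4275} = \sqrt{-22938} = i \sqrt{22938}$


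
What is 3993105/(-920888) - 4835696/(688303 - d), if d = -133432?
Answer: -7734408555223/756725900680 ≈ -10.221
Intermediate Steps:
3993105/(-920888) - 4835696/(688303 - d) = 3993105/(-920888) - 4835696/(688303 - 1*(-133432)) = 3993105*(-1/920888) - 4835696/(688303 + 133432) = -3993105/920888 - 4835696/821735 = -7734408555223/756725900680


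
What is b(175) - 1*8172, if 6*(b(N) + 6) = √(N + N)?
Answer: -8178 + 5*√14/6 ≈ -8174.9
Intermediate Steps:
b(N) = -6 + √2*√N/6 (b(N) = -6 + √(N + N)/6 = -6 + √(2*N)/6 = -6 + (√2*√N)/6 = -6 + √2*√N/6)
b(175) - 1*8172 = (-6 + √2*√175/6) - 1*8172 = (-6 + √2*(5*√7)/6) - 8172 = (-6 + 5*√14/6) - 8172 = -8178 + 5*√14/6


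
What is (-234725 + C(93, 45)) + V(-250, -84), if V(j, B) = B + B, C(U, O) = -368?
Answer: -235261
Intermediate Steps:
V(j, B) = 2*B
(-234725 + C(93, 45)) + V(-250, -84) = (-234725 - 368) + 2*(-84) = -235093 - 168 = -235261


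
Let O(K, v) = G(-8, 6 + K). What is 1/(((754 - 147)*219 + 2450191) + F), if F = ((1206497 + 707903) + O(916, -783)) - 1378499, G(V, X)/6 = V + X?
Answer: 1/3124509 ≈ 3.2005e-7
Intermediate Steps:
G(V, X) = 6*V + 6*X (G(V, X) = 6*(V + X) = 6*V + 6*X)
O(K, v) = -12 + 6*K (O(K, v) = 6*(-8) + 6*(6 + K) = -48 + (36 + 6*K) = -12 + 6*K)
F = 541385 (F = ((1206497 + 707903) + (-12 + 6*916)) - 1378499 = (1914400 + (-12 + 5496)) - 1378499 = (1914400 + 5484) - 1378499 = 1919884 - 1378499 = 541385)
1/(((754 - 147)*219 + 2450191) + F) = 1/(((754 - 147)*219 + 2450191) + 541385) = 1/((607*219 + 2450191) + 541385) = 1/((132933 + 2450191) + 541385) = 1/(2583124 + 541385) = 1/3124509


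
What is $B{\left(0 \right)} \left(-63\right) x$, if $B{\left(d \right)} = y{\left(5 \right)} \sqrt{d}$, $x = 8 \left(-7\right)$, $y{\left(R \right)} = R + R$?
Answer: $0$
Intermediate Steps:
$y{\left(R \right)} = 2 R$
$x = -56$
$B{\left(d \right)} = 10 \sqrt{d}$ ($B{\left(d \right)} = 2 \cdot 5 \sqrt{d} = 10 \sqrt{d}$)
$B{\left(0 \right)} \left(-63\right) x = 10 \sqrt{0} \left(-63\right) \left(-56\right) = 10 \cdot 0 \left(-63\right) \left(-56\right) = 0 \left(-63\right) \left(-56\right) = 0 \left(-56\right) = 0$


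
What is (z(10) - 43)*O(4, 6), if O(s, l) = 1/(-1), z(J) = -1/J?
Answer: 431/10 ≈ 43.100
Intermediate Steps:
O(s, l) = -1
(z(10) - 43)*O(4, 6) = (-1/10 - 43)*(-1) = (-1*⅒ - 43)*(-1) = (-⅒ - 43)*(-1) = -431/10*(-1) = 431/10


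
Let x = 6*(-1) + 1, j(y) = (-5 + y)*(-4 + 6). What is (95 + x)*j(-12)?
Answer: -3060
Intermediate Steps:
j(y) = -10 + 2*y (j(y) = (-5 + y)*2 = -10 + 2*y)
x = -5 (x = -6 + 1 = -5)
(95 + x)*j(-12) = (95 - 5)*(-10 + 2*(-12)) = 90*(-10 - 24) = 90*(-34) = -3060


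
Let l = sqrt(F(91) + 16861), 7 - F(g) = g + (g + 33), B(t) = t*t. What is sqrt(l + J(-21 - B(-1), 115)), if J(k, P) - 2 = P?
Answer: sqrt(117 + sqrt(16653)) ≈ 15.686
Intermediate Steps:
B(t) = t**2
F(g) = -26 - 2*g (F(g) = 7 - (g + (g + 33)) = 7 - (g + (33 + g)) = 7 - (33 + 2*g) = 7 + (-33 - 2*g) = -26 - 2*g)
J(k, P) = 2 + P
l = sqrt(16653) (l = sqrt((-26 - 2*91) + 16861) = sqrt((-26 - 182) + 16861) = sqrt(-208 + 16861) = sqrt(16653) ≈ 129.05)
sqrt(l + J(-21 - B(-1), 115)) = sqrt(sqrt(16653) + (2 + 115)) = sqrt(sqrt(16653) + 117) = sqrt(117 + sqrt(16653))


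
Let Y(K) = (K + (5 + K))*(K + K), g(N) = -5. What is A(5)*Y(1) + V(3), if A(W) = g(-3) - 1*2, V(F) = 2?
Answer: -96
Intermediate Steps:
Y(K) = 2*K*(5 + 2*K) (Y(K) = (5 + 2*K)*(2*K) = 2*K*(5 + 2*K))
A(W) = -7 (A(W) = -5 - 1*2 = -5 - 2 = -7)
A(5)*Y(1) + V(3) = -14*(5 + 2*1) + 2 = -14*(5 + 2) + 2 = -14*7 + 2 = -7*14 + 2 = -98 + 2 = -96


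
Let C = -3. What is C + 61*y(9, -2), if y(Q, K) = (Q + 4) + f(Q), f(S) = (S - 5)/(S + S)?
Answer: 7232/9 ≈ 803.56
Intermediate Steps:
f(S) = (-5 + S)/(2*S) (f(S) = (-5 + S)/((2*S)) = (-5 + S)*(1/(2*S)) = (-5 + S)/(2*S))
y(Q, K) = 4 + Q + (-5 + Q)/(2*Q) (y(Q, K) = (Q + 4) + (-5 + Q)/(2*Q) = (4 + Q) + (-5 + Q)/(2*Q) = 4 + Q + (-5 + Q)/(2*Q))
C + 61*y(9, -2) = -3 + 61*(9/2 + 9 - 5/2/9) = -3 + 61*(9/2 + 9 - 5/2*⅑) = -3 + 61*(9/2 + 9 - 5/18) = -3 + 61*(119/9) = -3 + 7259/9 = 7232/9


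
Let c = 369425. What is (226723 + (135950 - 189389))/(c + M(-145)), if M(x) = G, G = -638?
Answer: 173284/368787 ≈ 0.46988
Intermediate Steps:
M(x) = -638
(226723 + (135950 - 189389))/(c + M(-145)) = (226723 + (135950 - 189389))/(369425 - 638) = (226723 - 53439)/368787 = 173284*(1/368787) = 173284/368787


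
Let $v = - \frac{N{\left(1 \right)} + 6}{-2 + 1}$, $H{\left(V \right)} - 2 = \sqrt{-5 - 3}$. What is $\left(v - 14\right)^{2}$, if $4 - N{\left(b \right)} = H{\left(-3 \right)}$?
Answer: $28 + 24 i \sqrt{2} \approx 28.0 + 33.941 i$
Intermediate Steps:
$H{\left(V \right)} = 2 + 2 i \sqrt{2}$ ($H{\left(V \right)} = 2 + \sqrt{-5 - 3} = 2 + \sqrt{-8} = 2 + 2 i \sqrt{2}$)
$N{\left(b \right)} = 2 - 2 i \sqrt{2}$ ($N{\left(b \right)} = 4 - \left(2 + 2 i \sqrt{2}\right) = 2 - 2 i \sqrt{2}$)
$v = 8 - 2 i \sqrt{2}$ ($v = - \frac{\left(2 - 2 i \sqrt{2}\right) + 6}{-2 + 1} = - \frac{8 - 2 i \sqrt{2}}{-1} = - \left(8 - 2 i \sqrt{2}\right) \left(-1\right) = - (-8 + 2 i \sqrt{2}) = 8 - 2 i \sqrt{2} \approx 8.0 - 2.8284 i$)
$\left(v - 14\right)^{2} = \left(\left(8 - 2 i \sqrt{2}\right) - 14\right)^{2} = \left(-6 - 2 i \sqrt{2}\right)^{2}$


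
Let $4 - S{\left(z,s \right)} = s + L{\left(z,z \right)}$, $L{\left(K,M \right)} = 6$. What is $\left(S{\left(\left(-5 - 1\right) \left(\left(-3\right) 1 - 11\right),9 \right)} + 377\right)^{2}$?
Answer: $133956$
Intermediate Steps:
$S{\left(z,s \right)} = -2 - s$ ($S{\left(z,s \right)} = 4 - \left(s + 6\right) = 4 - \left(6 + s\right) = -2 - s$)
$\left(S{\left(\left(-5 - 1\right) \left(\left(-3\right) 1 - 11\right),9 \right)} + 377\right)^{2} = \left(\left(-2 - 9\right) + 377\right)^{2} = \left(-11 + 377\right)^{2} = 366^{2} = 133956$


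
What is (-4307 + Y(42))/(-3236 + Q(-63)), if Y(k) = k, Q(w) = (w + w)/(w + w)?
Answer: 853/647 ≈ 1.3184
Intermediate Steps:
Q(w) = 1 (Q(w) = (2*w)/((2*w)) = (2*w)*(1/(2*w)) = 1)
(-4307 + Y(42))/(-3236 + Q(-63)) = (-4307 + 42)/(-3236 + 1) = -4265/(-3235) = -4265*(-1/3235) = 853/647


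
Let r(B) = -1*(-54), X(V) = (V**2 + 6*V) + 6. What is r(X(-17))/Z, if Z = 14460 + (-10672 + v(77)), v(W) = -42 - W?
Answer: 18/1223 ≈ 0.014718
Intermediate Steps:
X(V) = 6 + V**2 + 6*V
r(B) = 54
Z = 3669 (Z = 14460 + (-10672 + (-42 - 1*77)) = 14460 + (-10672 + (-42 - 77)) = 14460 + (-10672 - 119) = 14460 - 10791 = 3669)
r(X(-17))/Z = 54/3669 = 54*(1/3669) = 18/1223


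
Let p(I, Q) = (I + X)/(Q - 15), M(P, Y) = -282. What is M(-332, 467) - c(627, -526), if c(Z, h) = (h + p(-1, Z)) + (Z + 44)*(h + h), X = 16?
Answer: 144051739/204 ≈ 7.0614e+5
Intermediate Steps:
p(I, Q) = (16 + I)/(-15 + Q) (p(I, Q) = (I + 16)/(Q - 15) = (16 + I)/(-15 + Q))
c(Z, h) = h + 15/(-15 + Z) + 2*h*(44 + Z) (c(Z, h) = (h + (16 - 1)/(-15 + Z)) + (Z + 44)*(h + h) = (h + 15/(-15 + Z)) + (44 + Z)*(2*h) = (h + 15/(-15 + Z)) + 2*h*(44 + Z) = h + 15/(-15 + Z) + 2*h*(44 + Z))
M(-332, 467) - c(627, -526) = -282 - (15 - 526*(-15 + 627)*(89 + 2*627))/(-15 + 627) = -282 - (15 - 526*612*(89 + 1254))/612 = -282 - (15 - 526*612*1343)/612 = -282 - (15 - 432327816)/612 = -282 - (-432327801)/612 = -282 - 1*(-144109267/204) = -282 + 144109267/204 = 144051739/204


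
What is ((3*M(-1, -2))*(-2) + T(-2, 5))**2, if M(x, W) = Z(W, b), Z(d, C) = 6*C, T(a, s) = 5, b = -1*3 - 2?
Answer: 34225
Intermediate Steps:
b = -5 (b = -3 - 2 = -5)
M(x, W) = -30 (M(x, W) = 6*(-5) = -30)
((3*M(-1, -2))*(-2) + T(-2, 5))**2 = ((3*(-30))*(-2) + 5)**2 = (-90*(-2) + 5)**2 = (180 + 5)**2 = 185**2 = 34225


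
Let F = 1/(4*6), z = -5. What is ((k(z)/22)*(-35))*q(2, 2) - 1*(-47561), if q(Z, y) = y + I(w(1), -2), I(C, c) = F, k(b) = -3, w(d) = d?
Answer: 8372451/176 ≈ 47571.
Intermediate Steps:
F = 1/24 ≈ 0.041667
I(C, c) = 1/24
q(Z, y) = 1/24 + y (q(Z, y) = y + 1/24 = 1/24 + y)
((k(z)/22)*(-35))*q(2, 2) - 1*(-47561) = (-3/22*(-35))*(1/24 + 2) - 1*(-47561) = (-3*1/22*(-35))*(49/24) + 47561 = -3/22*(-35)*(49/24) + 47561 = (105/22)*(49/24) + 47561 = 1715/176 + 47561 = 8372451/176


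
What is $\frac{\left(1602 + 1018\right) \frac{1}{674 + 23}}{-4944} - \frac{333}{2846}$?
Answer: $- \frac{144370483}{1225903116} \approx -0.11777$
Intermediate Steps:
$\frac{\left(1602 + 1018\right) \frac{1}{674 + 23}}{-4944} - \frac{333}{2846} = \frac{2620}{697} \left(- \frac{1}{4944}\right) - \frac{333}{2846} = - \frac{655}{861492} - \frac{333}{2846} = - \frac{144370483}{1225903116}$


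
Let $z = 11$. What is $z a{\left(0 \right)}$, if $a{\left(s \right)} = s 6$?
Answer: $0$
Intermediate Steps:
$a{\left(s \right)} = 6 s$
$z a{\left(0 \right)} = 11 \cdot 6 \cdot 0 = 11 \cdot 0 = 0$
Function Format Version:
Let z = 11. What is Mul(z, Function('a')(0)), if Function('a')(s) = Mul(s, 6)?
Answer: 0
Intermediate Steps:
Function('a')(s) = Mul(6, s)
Mul(z, Function('a')(0)) = Mul(11, Mul(6, 0)) = Mul(11, 0) = 0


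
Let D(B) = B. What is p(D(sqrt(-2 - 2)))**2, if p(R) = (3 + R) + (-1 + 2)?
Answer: 12 + 16*I ≈ 12.0 + 16.0*I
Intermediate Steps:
p(R) = 4 + R (p(R) = (3 + R) + 1 = 4 + R)
p(D(sqrt(-2 - 2)))**2 = (4 + sqrt(-2 - 2))**2 = (4 + sqrt(-4))**2 = (4 + 2*I)**2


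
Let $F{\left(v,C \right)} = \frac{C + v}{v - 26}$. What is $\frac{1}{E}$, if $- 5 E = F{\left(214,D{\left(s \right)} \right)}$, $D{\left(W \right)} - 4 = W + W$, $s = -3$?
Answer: $- \frac{235}{53} \approx -4.434$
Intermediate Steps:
$D{\left(W \right)} = 4 + 2 W$ ($D{\left(W \right)} = 4 + \left(W + W\right) = 4 + 2 W$)
$F{\left(v,C \right)} = \frac{C + v}{-26 + v}$
$E = - \frac{53}{235}$ ($E = - \frac{\frac{1}{-26 + 214} \left(\left(4 + 2 \left(-3\right)\right) + 214\right)}{5} = - \frac{\frac{1}{188} \left(\left(4 - 6\right) + 214\right)}{5} = - \frac{\frac{1}{188} \left(-2 + 214\right)}{5} = - \frac{\frac{1}{188} \cdot 212}{5} = \left(- \frac{1}{5}\right) \frac{53}{47} = - \frac{53}{235} \approx -0.22553$)
$\frac{1}{E} = \frac{1}{- \frac{53}{235}} = - \frac{235}{53}$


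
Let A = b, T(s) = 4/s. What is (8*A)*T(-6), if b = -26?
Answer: 416/3 ≈ 138.67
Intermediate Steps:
A = -26
(8*A)*T(-6) = (8*(-26))*(4/(-6)) = -832*(-1)/6 = -208*(-⅔) = 416/3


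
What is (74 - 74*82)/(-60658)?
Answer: 2997/30329 ≈ 0.098816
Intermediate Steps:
(74 - 74*82)/(-60658) = (74 - 6068)*(-1/60658) = -5994*(-1/60658) = 2997/30329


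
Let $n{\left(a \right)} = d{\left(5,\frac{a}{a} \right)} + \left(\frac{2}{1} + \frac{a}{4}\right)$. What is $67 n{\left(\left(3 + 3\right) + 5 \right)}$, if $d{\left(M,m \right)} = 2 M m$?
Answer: $\frac{3953}{4} \approx 988.25$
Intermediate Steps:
$d{\left(M,m \right)} = 2 M m$
$n{\left(a \right)} = 12 + \frac{a}{4}$ ($n{\left(a \right)} = 2 \cdot 5 \frac{a}{a} + \left(\frac{2}{1} + \frac{a}{4}\right) = 2 \cdot 5 \cdot 1 + \left(2 \cdot 1 + a \frac{1}{4}\right) = 10 + \left(2 + \frac{a}{4}\right) = 12 + \frac{a}{4}$)
$67 n{\left(\left(3 + 3\right) + 5 \right)} = 67 \left(12 + \frac{\left(3 + 3\right) + 5}{4}\right) = 67 \left(12 + \frac{6 + 5}{4}\right) = 67 \left(12 + \frac{1}{4} \cdot 11\right) = 67 \left(12 + \frac{11}{4}\right) = 67 \cdot \frac{59}{4} = \frac{3953}{4}$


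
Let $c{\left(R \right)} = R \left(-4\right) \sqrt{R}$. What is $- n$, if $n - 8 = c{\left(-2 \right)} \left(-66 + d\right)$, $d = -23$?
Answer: $-8 + 712 i \sqrt{2} \approx -8.0 + 1006.9 i$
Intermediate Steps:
$c{\left(R \right)} = - 4 R^{\frac{3}{2}}$ ($c{\left(R \right)} = - 4 R \sqrt{R} = - 4 R^{\frac{3}{2}}$)
$n = 8 - 712 i \sqrt{2}$ ($n = 8 + - 4 \left(-2\right)^{\frac{3}{2}} \left(-66 - 23\right) = 8 + - 4 \left(- 2 i \sqrt{2}\right) \left(-89\right) = 8 + 8 i \sqrt{2} \left(-89\right) = 8 - 712 i \sqrt{2} \approx 8.0 - 1006.9 i$)
$- n = - (8 - 712 i \sqrt{2}) = -8 + 712 i \sqrt{2}$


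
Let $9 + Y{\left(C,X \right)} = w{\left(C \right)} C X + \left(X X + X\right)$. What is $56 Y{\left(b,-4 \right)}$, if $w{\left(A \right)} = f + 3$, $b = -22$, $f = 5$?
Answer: $39592$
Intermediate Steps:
$w{\left(A \right)} = 8$ ($w{\left(A \right)} = 5 + 3 = 8$)
$Y{\left(C,X \right)} = -9 + X + X^{2} + 8 C X$ ($Y{\left(C,X \right)} = -9 + \left(8 C X + \left(X X + X\right)\right) = -9 + \left(8 C X + \left(X^{2} + X\right)\right) = -9 + \left(8 C X + \left(X + X^{2}\right)\right) = -9 + \left(X + X^{2} + 8 C X\right) = -9 + X + X^{2} + 8 C X$)
$56 Y{\left(b,-4 \right)} = 56 \left(-9 - 4 + \left(-4\right)^{2} + 8 \left(-22\right) \left(-4\right)\right) = 56 \left(-9 - 4 + 16 + 704\right) = 56 \cdot 707 = 39592$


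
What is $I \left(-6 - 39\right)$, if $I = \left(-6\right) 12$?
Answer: $3240$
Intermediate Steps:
$I = -72$
$I \left(-6 - 39\right) = - 72 \left(-6 - 39\right) = \left(-72\right) \left(-45\right) = 3240$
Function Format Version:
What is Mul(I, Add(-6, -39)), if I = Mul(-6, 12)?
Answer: 3240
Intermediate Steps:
I = -72
Mul(I, Add(-6, -39)) = Mul(-72, Add(-6, -39)) = Mul(-72, -45) = 3240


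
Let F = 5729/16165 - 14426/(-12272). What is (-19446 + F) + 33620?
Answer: 1406048699849/99188440 ≈ 14176.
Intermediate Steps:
F = 151751289/99188440 (F = 5729*(1/16165) - 14426*(-1/12272) = 5729/16165 + 7213/6136 = 151751289/99188440 ≈ 1.5299)
(-19446 + F) + 33620 = (-19446 + 151751289/99188440) + 33620 = -1928666652951/99188440 + 33620 = 1406048699849/99188440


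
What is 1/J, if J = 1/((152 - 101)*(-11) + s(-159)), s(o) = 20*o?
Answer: -3741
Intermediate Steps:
J = -1/3741 (J = 1/((152 - 101)*(-11) + 20*(-159)) = 1/(51*(-11) - 3180) = 1/(-561 - 3180) = 1/(-3741) = -1/3741 ≈ -0.00026731)
1/J = 1/(-1/3741) = -3741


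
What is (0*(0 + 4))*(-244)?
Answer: 0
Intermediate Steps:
(0*(0 + 4))*(-244) = (0*4)*(-244) = 0*(-244) = 0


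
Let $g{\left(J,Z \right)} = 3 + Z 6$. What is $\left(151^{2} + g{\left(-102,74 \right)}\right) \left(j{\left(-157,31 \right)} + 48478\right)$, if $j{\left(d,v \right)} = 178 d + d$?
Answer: $473678000$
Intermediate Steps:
$j{\left(d,v \right)} = 179 d$
$g{\left(J,Z \right)} = 3 + 6 Z$
$\left(151^{2} + g{\left(-102,74 \right)}\right) \left(j{\left(-157,31 \right)} + 48478\right) = \left(151^{2} + \left(3 + 6 \cdot 74\right)\right) \left(179 \left(-157\right) + 48478\right) = \left(22801 + \left(3 + 444\right)\right) \left(-28103 + 48478\right) = \left(22801 + 447\right) 20375 = 23248 \cdot 20375 = 473678000$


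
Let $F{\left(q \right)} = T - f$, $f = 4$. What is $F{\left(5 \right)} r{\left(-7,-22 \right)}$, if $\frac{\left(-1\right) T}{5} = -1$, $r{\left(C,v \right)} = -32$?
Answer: $-32$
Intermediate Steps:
$T = 5$ ($T = \left(-5\right) \left(-1\right) = 5$)
$F{\left(q \right)} = 1$ ($F{\left(q \right)} = 5 - 4 = 1$)
$F{\left(5 \right)} r{\left(-7,-22 \right)} = 1 \left(-32\right) = -32$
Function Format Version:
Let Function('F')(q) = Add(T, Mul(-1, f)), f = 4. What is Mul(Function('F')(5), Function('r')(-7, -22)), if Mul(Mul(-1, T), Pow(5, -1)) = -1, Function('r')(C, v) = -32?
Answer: -32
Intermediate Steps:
T = 5 (T = Mul(-5, -1) = 5)
Function('F')(q) = 1 (Function('F')(q) = Add(5, Mul(-1, 4)) = Add(5, -4) = 1)
Mul(Function('F')(5), Function('r')(-7, -22)) = Mul(1, -32) = -32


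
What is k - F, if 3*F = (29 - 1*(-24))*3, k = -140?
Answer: -193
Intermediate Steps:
F = 53 (F = ((29 - 1*(-24))*3)/3 = ((29 + 24)*3)/3 = (53*3)/3 = (1/3)*159 = 53)
k - F = -140 - 1*53 = -140 - 53 = -193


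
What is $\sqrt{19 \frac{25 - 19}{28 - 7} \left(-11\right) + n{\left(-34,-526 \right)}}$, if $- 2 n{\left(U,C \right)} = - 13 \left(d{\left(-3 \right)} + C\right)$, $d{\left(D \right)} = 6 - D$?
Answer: $\frac{i \sqrt{670362}}{14} \approx 58.483 i$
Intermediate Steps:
$n{\left(U,C \right)} = \frac{117}{2} + \frac{13 C}{2}$ ($n{\left(U,C \right)} = - \frac{\left(-13\right) \left(\left(6 - -3\right) + C\right)}{2} = - \frac{\left(-13\right) \left(\left(6 + 3\right) + C\right)}{2} = - \frac{\left(-13\right) \left(9 + C\right)}{2} = - \frac{-117 - 13 C}{2} = \frac{117}{2} + \frac{13 C}{2}$)
$\sqrt{19 \frac{25 - 19}{28 - 7} \left(-11\right) + n{\left(-34,-526 \right)}} = \sqrt{19 \frac{25 - 19}{28 - 7} \left(-11\right) + \left(\frac{117}{2} + \frac{13}{2} \left(-526\right)\right)} = \sqrt{19 \cdot \frac{6}{21} \left(-11\right) + \left(\frac{117}{2} - 3419\right)} = \sqrt{19 \cdot 6 \cdot \frac{1}{21} \left(-11\right) - \frac{6721}{2}} = \sqrt{19 \cdot \frac{2}{7} \left(-11\right) - \frac{6721}{2}} = \sqrt{\frac{38}{7} \left(-11\right) - \frac{6721}{2}} = \sqrt{- \frac{418}{7} - \frac{6721}{2}} = \sqrt{- \frac{47883}{14}} = \frac{i \sqrt{670362}}{14}$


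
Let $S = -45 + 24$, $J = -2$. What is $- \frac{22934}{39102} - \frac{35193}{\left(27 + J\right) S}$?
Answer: $\frac{32478008}{488775} \approx 66.448$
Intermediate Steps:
$S = -21$
$- \frac{22934}{39102} - \frac{35193}{\left(27 + J\right) S} = - \frac{22934}{39102} - \frac{35193}{\left(27 - 2\right) \left(-21\right)} = \left(-22934\right) \frac{1}{39102} - \frac{35193}{25 \left(-21\right)} = - \frac{11467}{19551} - \frac{35193}{-525} = - \frac{11467}{19551} - - \frac{11731}{175} = - \frac{11467}{19551} + \frac{11731}{175} = \frac{32478008}{488775}$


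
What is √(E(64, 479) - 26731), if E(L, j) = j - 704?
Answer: 2*I*√6739 ≈ 164.18*I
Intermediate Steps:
E(L, j) = -704 + j
√(E(64, 479) - 26731) = √((-704 + 479) - 26731) = √(-225 - 26731) = √(-26956) = 2*I*√6739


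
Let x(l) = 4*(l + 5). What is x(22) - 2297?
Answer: -2189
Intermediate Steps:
x(l) = 20 + 4*l (x(l) = 4*(5 + l) = 20 + 4*l)
x(22) - 2297 = (20 + 4*22) - 2297 = (20 + 88) - 2297 = 108 - 2297 = -2189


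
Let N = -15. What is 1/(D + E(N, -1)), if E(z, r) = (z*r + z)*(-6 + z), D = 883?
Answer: 1/883 ≈ 0.0011325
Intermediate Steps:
E(z, r) = (-6 + z)*(z + r*z) (E(z, r) = (r*z + z)*(-6 + z) = (z + r*z)*(-6 + z) = (-6 + z)*(z + r*z))
1/(D + E(N, -1)) = 1/(883 - 15*(-6 - 15 - 6*(-1) - 1*(-15))) = 1/(883 - 15*(-6 - 15 + 6 + 15)) = 1/(883 - 15*0) = 1/(883 + 0) = 1/883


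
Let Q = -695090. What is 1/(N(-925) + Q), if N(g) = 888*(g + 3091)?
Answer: 1/1228318 ≈ 8.1412e-7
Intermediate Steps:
N(g) = 2744808 + 888*g (N(g) = 888*(3091 + g) = 2744808 + 888*g)
1/(N(-925) + Q) = 1/((2744808 + 888*(-925)) - 695090) = 1/((2744808 - 821400) - 695090) = 1/(1923408 - 695090) = 1/1228318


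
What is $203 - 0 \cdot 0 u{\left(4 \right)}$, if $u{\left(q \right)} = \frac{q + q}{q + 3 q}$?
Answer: $203$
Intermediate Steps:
$u{\left(q \right)} = \frac{1}{2}$ ($u{\left(q \right)} = \frac{2 q}{4 q} = 2 q \frac{1}{4 q} = \frac{1}{2}$)
$203 - 0 \cdot 0 u{\left(4 \right)} = 203 - 0 \cdot 0 \cdot \frac{1}{2} = 203 - 0 \cdot \frac{1}{2} = 203 - 0 = 203 + 0 = 203$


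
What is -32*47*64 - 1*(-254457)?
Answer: 158201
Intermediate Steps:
-32*47*64 - 1*(-254457) = -1504*64 + 254457 = -96256 + 254457 = 158201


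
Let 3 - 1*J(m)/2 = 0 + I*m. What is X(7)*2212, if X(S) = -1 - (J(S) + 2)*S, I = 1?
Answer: 90692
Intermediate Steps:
J(m) = 6 - 2*m (J(m) = 6 - 2*(0 + 1*m) = 6 - 2*(0 + m) = 6 - 2*m)
X(S) = -1 - S*(8 - 2*S) (X(S) = -1 - ((6 - 2*S) + 2)*S = -1 - (8 - 2*S)*S = -1 - S*(8 - 2*S))
X(7)*2212 = (-1 - 8*7 + 2*7²)*2212 = (-1 - 56 + 2*49)*2212 = (-1 - 56 + 98)*2212 = 41*2212 = 90692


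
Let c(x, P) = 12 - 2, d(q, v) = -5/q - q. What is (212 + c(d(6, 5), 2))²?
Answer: 49284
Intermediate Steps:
d(q, v) = -q - 5/q
c(x, P) = 10
(212 + c(d(6, 5), 2))² = (212 + 10)² = 222² = 49284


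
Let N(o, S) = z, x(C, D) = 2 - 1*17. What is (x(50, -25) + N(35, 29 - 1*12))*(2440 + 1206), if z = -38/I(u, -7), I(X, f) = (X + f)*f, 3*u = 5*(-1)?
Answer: -5184612/91 ≈ -56974.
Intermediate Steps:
u = -5/3 (u = (5*(-1))/3 = (1/3)*(-5) = -5/3 ≈ -1.6667)
I(X, f) = f*(X + f)
x(C, D) = -15 (x(C, D) = 2 - 17 = -15)
z = -57/91 (z = -38*(-1/(7*(-5/3 - 7))) = -38/((-7*(-26/3))) = -38/182/3 = -38*3/182 = -57/91 ≈ -0.62637)
N(o, S) = -57/91
(x(50, -25) + N(35, 29 - 1*12))*(2440 + 1206) = (-15 - 57/91)*(2440 + 1206) = -1422/91*3646 = -5184612/91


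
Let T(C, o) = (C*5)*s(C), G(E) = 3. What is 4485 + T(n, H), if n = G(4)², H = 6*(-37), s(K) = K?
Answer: 4890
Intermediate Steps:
H = -222
n = 9 (n = 3² = 9)
T(C, o) = 5*C² (T(C, o) = (C*5)*C = (5*C)*C = 5*C²)
4485 + T(n, H) = 4485 + 5*9² = 4485 + 5*81 = 4485 + 405 = 4890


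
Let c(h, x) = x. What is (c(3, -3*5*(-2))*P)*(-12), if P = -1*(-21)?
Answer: -7560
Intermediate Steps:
P = 21
(c(3, -3*5*(-2))*P)*(-12) = ((-3*5*(-2))*21)*(-12) = (-15*(-2)*21)*(-12) = (30*21)*(-12) = 630*(-12) = -7560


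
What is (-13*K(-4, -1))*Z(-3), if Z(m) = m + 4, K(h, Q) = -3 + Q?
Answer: 52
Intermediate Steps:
Z(m) = 4 + m
(-13*K(-4, -1))*Z(-3) = (-13*(-3 - 1))*(4 - 3) = -13*(-4)*1 = 52*1 = 52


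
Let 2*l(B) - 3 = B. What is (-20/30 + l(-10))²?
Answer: 625/36 ≈ 17.361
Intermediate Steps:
l(B) = 3/2 + B/2
(-20/30 + l(-10))² = (-20/30 + (3/2 + (½)*(-10)))² = (-20*1/30 + (3/2 - 5))² = (-⅔ - 7/2)² = (-25/6)² = 625/36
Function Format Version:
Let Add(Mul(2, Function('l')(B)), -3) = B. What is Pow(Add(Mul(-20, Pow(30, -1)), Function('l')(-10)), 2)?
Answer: Rational(625, 36) ≈ 17.361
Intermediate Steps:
Function('l')(B) = Add(Rational(3, 2), Mul(Rational(1, 2), B))
Pow(Add(Mul(-20, Pow(30, -1)), Function('l')(-10)), 2) = Pow(Add(Mul(-20, Pow(30, -1)), Add(Rational(3, 2), Mul(Rational(1, 2), -10))), 2) = Pow(Add(Mul(-20, Rational(1, 30)), Add(Rational(3, 2), -5)), 2) = Pow(Add(Rational(-2, 3), Rational(-7, 2)), 2) = Pow(Rational(-25, 6), 2) = Rational(625, 36)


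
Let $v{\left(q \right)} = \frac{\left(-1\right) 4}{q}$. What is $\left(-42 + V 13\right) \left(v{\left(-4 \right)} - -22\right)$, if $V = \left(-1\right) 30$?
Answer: $-9936$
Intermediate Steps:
$V = -30$
$v{\left(q \right)} = - \frac{4}{q}$
$\left(-42 + V 13\right) \left(v{\left(-4 \right)} - -22\right) = \left(-42 - 390\right) \left(- \frac{4}{-4} - -22\right) = \left(-42 - 390\right) \left(\left(-4\right) \left(- \frac{1}{4}\right) + 22\right) = - 432 \left(1 + 22\right) = \left(-432\right) 23 = -9936$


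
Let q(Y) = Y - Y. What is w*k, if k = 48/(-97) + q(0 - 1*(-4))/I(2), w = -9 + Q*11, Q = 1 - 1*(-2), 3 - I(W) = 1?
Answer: -1152/97 ≈ -11.876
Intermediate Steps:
I(W) = 2 (I(W) = 3 - 1*1 = 3 - 1 = 2)
q(Y) = 0
Q = 3 (Q = 1 + 2 = 3)
w = 24 (w = -9 + 3*11 = -9 + 33 = 24)
k = -48/97 (k = 48/(-97) + 0/2 = 48*(-1/97) + 0*(½) = -48/97 + 0 = -48/97 ≈ -0.49485)
w*k = 24*(-48/97) = -1152/97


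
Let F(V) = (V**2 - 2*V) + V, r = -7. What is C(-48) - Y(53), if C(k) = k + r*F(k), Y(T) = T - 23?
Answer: -16542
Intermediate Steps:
F(V) = V**2 - V
Y(T) = -23 + T
C(k) = k - 7*k*(-1 + k)
C(-48) - Y(53) = -48*(8 - 7*(-48)) - (-23 + 53) = -48*(8 + 336) - 1*30 = -48*344 - 30 = -16512 - 30 = -16542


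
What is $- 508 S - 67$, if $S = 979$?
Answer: $-497399$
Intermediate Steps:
$- 508 S - 67 = \left(-508\right) 979 - 67 = -497332 - 67 = -497399$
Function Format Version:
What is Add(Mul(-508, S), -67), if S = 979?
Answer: -497399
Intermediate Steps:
Add(Mul(-508, S), -67) = Add(Mul(-508, 979), -67) = Add(-497332, -67) = -497399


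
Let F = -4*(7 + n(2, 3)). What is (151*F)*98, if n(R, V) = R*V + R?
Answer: -887880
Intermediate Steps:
n(R, V) = R + R*V
F = -60 (F = -4*(7 + 2*(1 + 3)) = -4*(7 + 2*4) = -4*(7 + 8) = -4*15 = -60)
(151*F)*98 = (151*(-60))*98 = -9060*98 = -887880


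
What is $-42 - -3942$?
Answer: $3900$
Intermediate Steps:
$-42 - -3942 = -42 + 3942 = 3900$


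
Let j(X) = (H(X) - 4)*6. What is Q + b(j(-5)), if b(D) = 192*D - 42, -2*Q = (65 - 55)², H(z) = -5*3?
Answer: -21980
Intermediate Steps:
H(z) = -15
j(X) = -114 (j(X) = (-15 - 4)*6 = -19*6 = -114)
Q = -50 (Q = -(65 - 55)²/2 = -½*10² = -½*100 = -50)
b(D) = -42 + 192*D
Q + b(j(-5)) = -50 + (-42 + 192*(-114)) = -50 + (-42 - 21888) = -50 - 21930 = -21980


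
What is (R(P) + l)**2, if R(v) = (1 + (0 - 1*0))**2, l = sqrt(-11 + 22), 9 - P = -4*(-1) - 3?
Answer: (1 + sqrt(11))**2 ≈ 18.633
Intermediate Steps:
P = 8 (P = 9 - (-4*(-1) - 3) = 9 - (4 - 3) = 9 - 1*1 = 9 - 1 = 8)
l = sqrt(11) ≈ 3.3166
R(v) = 1 (R(v) = (1 + (0 + 0))**2 = (1 + 0)**2 = 1**2 = 1)
(R(P) + l)**2 = (1 + sqrt(11))**2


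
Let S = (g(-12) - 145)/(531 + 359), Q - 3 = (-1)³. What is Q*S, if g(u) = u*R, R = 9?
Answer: -253/445 ≈ -0.56854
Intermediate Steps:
g(u) = 9*u (g(u) = u*9 = 9*u)
Q = 2 (Q = 3 + (-1)³ = 3 - 1 = 2)
S = -253/890 (S = (9*(-12) - 145)/(531 + 359) = (-108 - 145)/890 = -253*1/890 = -253/890 ≈ -0.28427)
Q*S = 2*(-253/890) = -253/445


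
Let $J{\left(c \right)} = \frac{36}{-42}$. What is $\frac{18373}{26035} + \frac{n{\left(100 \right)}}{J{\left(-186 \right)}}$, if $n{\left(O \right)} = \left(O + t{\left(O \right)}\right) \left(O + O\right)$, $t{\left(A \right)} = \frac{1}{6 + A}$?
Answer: $- \frac{96596040943}{4139565} \approx -23335.0$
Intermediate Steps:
$J{\left(c \right)} = - \frac{6}{7}$ ($J{\left(c \right)} = 36 \left(- \frac{1}{42}\right) = - \frac{6}{7}$)
$n{\left(O \right)} = 2 O \left(O + \frac{1}{6 + O}\right)$ ($n{\left(O \right)} = \left(O + \frac{1}{6 + O}\right) \left(O + O\right) = \left(O + \frac{1}{6 + O}\right) 2 O = 2 O \left(O + \frac{1}{6 + O}\right)$)
$\frac{18373}{26035} + \frac{n{\left(100 \right)}}{J{\left(-186 \right)}} = \frac{18373}{26035} + \frac{2 \cdot 100 \frac{1}{6 + 100} \left(1 + 100 \left(6 + 100\right)\right)}{- \frac{6}{7}} = 18373 \cdot \frac{1}{26035} + 2 \cdot 100 \cdot \frac{1}{106} \left(1 + 100 \cdot 106\right) \left(- \frac{7}{6}\right) = \frac{18373}{26035} + 2 \cdot 100 \cdot \frac{1}{106} \left(1 + 10600\right) \left(- \frac{7}{6}\right) = \frac{18373}{26035} + 2 \cdot 100 \cdot \frac{1}{106} \cdot 10601 \left(- \frac{7}{6}\right) = \frac{18373}{26035} + \frac{1060100}{53} \left(- \frac{7}{6}\right) = \frac{18373}{26035} - \frac{3710350}{159} = - \frac{96596040943}{4139565}$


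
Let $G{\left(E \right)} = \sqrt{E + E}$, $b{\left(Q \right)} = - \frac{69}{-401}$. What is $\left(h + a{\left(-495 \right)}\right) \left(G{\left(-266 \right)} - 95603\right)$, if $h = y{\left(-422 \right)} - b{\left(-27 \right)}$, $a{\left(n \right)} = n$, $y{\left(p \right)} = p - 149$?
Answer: $\frac{40873628605}{401} - \frac{855070 i \sqrt{133}}{401} \approx 1.0193 \cdot 10^{8} - 24591.0 i$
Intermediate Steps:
$b{\left(Q \right)} = \frac{69}{401}$ ($b{\left(Q \right)} = \left(-69\right) \left(- \frac{1}{401}\right) = \frac{69}{401}$)
$y{\left(p \right)} = -149 + p$
$G{\left(E \right)} = \sqrt{2} \sqrt{E}$ ($G{\left(E \right)} = \sqrt{2 E} = \sqrt{2} \sqrt{E}$)
$h = - \frac{229040}{401}$ ($h = \left(-149 - 422\right) - \frac{69}{401} = -571 - \frac{69}{401} = - \frac{229040}{401} \approx -571.17$)
$\left(h + a{\left(-495 \right)}\right) \left(G{\left(-266 \right)} - 95603\right) = \left(- \frac{229040}{401} - 495\right) \left(\sqrt{2} \sqrt{-266} - 95603\right) = - \frac{427535 \left(\sqrt{2} i \sqrt{266} - 95603\right)}{401} = - \frac{427535 \left(2 i \sqrt{133} - 95603\right)}{401} = - \frac{427535 \left(-95603 + 2 i \sqrt{133}\right)}{401} = \frac{40873628605}{401} - \frac{855070 i \sqrt{133}}{401}$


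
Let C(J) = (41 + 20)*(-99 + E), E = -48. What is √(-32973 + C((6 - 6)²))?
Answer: 6*I*√1165 ≈ 204.79*I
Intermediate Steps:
C(J) = -8967 (C(J) = (41 + 20)*(-99 - 48) = 61*(-147) = -8967)
√(-32973 + C((6 - 6)²)) = √(-32973 - 8967) = √(-41940) = 6*I*√1165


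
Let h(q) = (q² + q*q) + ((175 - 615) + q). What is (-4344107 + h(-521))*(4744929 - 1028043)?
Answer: -14132291912796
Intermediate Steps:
h(q) = -440 + q + 2*q² (h(q) = (q² + q²) + (-440 + q) = 2*q² + (-440 + q) = -440 + q + 2*q²)
(-4344107 + h(-521))*(4744929 - 1028043) = (-4344107 + (-440 - 521 + 2*(-521)²))*(4744929 - 1028043) = (-4344107 + (-440 - 521 + 2*271441))*3716886 = (-4344107 + (-440 - 521 + 542882))*3716886 = (-4344107 + 541921)*3716886 = -3802186*3716886 = -14132291912796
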